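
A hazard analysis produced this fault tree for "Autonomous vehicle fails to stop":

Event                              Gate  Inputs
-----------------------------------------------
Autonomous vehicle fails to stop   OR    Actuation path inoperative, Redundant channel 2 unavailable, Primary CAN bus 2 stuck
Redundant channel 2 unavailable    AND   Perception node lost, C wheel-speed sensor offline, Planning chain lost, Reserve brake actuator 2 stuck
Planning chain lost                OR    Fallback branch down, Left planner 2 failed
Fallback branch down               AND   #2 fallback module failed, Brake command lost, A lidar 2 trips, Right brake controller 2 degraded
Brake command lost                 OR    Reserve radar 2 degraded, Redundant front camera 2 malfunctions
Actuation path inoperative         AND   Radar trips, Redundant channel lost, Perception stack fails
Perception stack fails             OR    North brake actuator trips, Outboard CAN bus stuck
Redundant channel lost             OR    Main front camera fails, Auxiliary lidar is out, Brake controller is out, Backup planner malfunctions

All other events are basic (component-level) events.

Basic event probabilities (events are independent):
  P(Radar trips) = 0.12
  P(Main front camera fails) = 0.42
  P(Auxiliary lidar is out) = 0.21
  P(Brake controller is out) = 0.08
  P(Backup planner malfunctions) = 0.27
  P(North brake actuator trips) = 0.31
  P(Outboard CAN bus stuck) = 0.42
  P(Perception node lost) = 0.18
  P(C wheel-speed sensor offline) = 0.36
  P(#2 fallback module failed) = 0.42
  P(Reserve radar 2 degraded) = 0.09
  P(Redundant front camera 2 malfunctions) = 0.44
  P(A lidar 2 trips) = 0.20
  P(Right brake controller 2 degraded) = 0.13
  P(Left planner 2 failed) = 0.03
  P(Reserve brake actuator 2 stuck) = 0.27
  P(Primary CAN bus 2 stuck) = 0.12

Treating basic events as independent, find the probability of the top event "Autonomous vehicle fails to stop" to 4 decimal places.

0.1644

P(Redundant channel lost) [OR] = 1 − (1−0.42) × (1−0.21) × (1−0.08) × (1−0.27) = 0.692273
P(Perception stack fails) [OR] = 1 − (1−0.31) × (1−0.42) = 0.599800
P(Actuation path inoperative) [AND] = 0.12 × 0.692273 × 0.599800 = 0.049827
P(Brake command lost) [OR] = 1 − (1−0.09) × (1−0.44) = 0.490400
P(Fallback branch down) [AND] = 0.42 × 0.490400 × 0.20 × 0.13 = 0.005355
P(Planning chain lost) [OR] = 1 − (1−0.005355) × (1−0.03) = 0.035194
P(Redundant channel 2 unavailable) [AND] = 0.18 × 0.36 × 0.035194 × 0.27 = 0.000616
P(Autonomous vehicle fails to stop) [OR] = 1 − (1−0.049827) × (1−0.000616) × (1−0.12) = 0.164363
Rounded to 4 decimal places: P(Autonomous vehicle fails to stop) ≈ 0.1644.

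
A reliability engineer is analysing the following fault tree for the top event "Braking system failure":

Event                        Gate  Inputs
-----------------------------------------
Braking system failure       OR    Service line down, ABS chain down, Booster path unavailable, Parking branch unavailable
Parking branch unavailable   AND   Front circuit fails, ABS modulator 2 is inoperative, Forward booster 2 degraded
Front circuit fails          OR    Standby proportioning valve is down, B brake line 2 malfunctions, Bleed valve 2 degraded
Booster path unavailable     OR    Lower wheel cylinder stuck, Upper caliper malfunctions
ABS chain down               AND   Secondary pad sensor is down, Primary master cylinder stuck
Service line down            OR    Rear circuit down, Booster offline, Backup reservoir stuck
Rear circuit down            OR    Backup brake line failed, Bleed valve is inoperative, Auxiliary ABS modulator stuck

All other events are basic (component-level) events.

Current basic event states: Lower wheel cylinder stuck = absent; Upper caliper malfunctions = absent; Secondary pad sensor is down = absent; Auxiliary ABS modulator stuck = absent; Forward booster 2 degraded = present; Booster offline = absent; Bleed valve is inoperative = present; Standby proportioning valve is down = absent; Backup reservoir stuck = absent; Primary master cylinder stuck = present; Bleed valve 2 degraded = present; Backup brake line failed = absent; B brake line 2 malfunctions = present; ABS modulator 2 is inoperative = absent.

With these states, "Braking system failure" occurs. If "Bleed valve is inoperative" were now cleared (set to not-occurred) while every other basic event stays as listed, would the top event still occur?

Counterfactual: set "Bleed valve is inoperative" to not occurred.
Rear circuit down [OR]: Backup brake line failed=not, Bleed valve is inoperative=not, Auxiliary ABS modulator stuck=not → no input occurs → does not occur.
Service line down [OR]: Rear circuit down=not, Booster offline=not, Backup reservoir stuck=not → no input occurs → does not occur.
ABS chain down [AND]: Secondary pad sensor is down=not, Primary master cylinder stuck=occurs → not all inputs occur → does not occur.
Booster path unavailable [OR]: Lower wheel cylinder stuck=not, Upper caliper malfunctions=not → no input occurs → does not occur.
Front circuit fails [OR]: Standby proportioning valve is down=not, B brake line 2 malfunctions=occurs, Bleed valve 2 degraded=occurs → at least one input occurs → occurs.
Parking branch unavailable [AND]: Front circuit fails=occurs, ABS modulator 2 is inoperative=not, Forward booster 2 degraded=occurs → not all inputs occur → does not occur.
Braking system failure [OR]: Service line down=not, ABS chain down=not, Booster path unavailable=not, Parking branch unavailable=not → no input occurs → does not occur.

No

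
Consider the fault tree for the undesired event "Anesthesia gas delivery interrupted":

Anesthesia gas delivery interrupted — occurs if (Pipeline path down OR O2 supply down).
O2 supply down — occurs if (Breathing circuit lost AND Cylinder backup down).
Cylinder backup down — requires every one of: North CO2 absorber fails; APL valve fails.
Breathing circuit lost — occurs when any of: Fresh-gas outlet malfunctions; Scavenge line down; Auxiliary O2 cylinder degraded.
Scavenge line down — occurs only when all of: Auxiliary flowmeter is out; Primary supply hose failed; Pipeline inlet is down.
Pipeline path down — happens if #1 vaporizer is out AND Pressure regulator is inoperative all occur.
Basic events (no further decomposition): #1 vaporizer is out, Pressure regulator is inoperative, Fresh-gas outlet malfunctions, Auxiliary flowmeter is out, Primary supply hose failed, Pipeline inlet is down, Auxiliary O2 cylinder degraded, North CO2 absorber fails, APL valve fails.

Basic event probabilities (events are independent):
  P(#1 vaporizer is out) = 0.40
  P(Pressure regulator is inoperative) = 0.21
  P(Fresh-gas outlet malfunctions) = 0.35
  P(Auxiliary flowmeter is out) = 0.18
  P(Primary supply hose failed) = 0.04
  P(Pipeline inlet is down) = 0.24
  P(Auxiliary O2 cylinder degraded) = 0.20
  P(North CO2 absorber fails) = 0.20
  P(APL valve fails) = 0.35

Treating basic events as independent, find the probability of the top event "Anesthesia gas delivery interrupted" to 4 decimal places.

P(Pipeline path down) [AND] = 0.40 × 0.21 = 0.084000
P(Scavenge line down) [AND] = 0.18 × 0.04 × 0.24 = 0.001728
P(Breathing circuit lost) [OR] = 1 − (1−0.35) × (1−0.001728) × (1−0.20) = 0.480899
P(Cylinder backup down) [AND] = 0.20 × 0.35 = 0.070000
P(O2 supply down) [AND] = 0.480899 × 0.070000 = 0.033663
P(Anesthesia gas delivery interrupted) [OR] = 1 − (1−0.084000) × (1−0.033663) = 0.114835
Rounded to 4 decimal places: P(Anesthesia gas delivery interrupted) ≈ 0.1148.

0.1148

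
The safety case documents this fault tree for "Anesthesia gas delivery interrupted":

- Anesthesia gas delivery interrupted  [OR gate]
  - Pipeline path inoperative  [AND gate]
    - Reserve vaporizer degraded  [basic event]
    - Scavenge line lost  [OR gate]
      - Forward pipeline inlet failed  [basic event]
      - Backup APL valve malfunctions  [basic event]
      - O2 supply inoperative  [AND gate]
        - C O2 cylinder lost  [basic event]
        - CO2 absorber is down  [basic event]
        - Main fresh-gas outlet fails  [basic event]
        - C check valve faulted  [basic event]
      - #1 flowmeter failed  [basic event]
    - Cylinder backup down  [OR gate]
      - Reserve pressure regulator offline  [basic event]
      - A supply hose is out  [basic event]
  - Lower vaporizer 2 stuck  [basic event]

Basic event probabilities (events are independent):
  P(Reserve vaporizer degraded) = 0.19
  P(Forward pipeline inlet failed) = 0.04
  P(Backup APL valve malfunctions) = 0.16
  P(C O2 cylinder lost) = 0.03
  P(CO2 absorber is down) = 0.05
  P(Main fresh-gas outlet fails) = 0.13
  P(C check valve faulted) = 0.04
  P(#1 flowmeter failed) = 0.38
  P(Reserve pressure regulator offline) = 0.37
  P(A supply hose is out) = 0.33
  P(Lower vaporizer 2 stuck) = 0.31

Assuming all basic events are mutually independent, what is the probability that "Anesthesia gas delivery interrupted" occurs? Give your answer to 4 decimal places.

0.3479

P(O2 supply inoperative) [AND] = 0.03 × 0.05 × 0.13 × 0.04 = 0.000008
P(Scavenge line lost) [OR] = 1 − (1−0.04) × (1−0.16) × (1−0.000008) × (1−0.38) = 0.500036
P(Cylinder backup down) [OR] = 1 − (1−0.37) × (1−0.33) = 0.577900
P(Pipeline path inoperative) [AND] = 0.19 × 0.500036 × 0.577900 = 0.054904
P(Anesthesia gas delivery interrupted) [OR] = 1 − (1−0.054904) × (1−0.31) = 0.347884
Rounded to 4 decimal places: P(Anesthesia gas delivery interrupted) ≈ 0.3479.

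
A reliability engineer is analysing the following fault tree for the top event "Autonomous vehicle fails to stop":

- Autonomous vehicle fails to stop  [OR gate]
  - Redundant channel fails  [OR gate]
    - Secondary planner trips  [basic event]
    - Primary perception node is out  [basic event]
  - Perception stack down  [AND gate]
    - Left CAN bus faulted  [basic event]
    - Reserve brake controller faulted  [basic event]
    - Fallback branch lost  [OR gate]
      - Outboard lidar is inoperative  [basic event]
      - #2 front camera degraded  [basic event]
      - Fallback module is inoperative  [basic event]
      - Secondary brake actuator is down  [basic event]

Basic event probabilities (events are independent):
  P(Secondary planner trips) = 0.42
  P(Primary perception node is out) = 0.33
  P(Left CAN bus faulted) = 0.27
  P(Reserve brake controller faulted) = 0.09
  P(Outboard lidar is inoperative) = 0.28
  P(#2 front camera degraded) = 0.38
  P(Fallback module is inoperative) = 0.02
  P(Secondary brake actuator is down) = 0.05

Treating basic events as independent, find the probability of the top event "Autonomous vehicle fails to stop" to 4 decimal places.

P(Redundant channel fails) [OR] = 1 − (1−0.42) × (1−0.33) = 0.611400
P(Fallback branch lost) [OR] = 1 − (1−0.28) × (1−0.38) × (1−0.02) × (1−0.05) = 0.584402
P(Perception stack down) [AND] = 0.27 × 0.09 × 0.584402 = 0.014201
P(Autonomous vehicle fails to stop) [OR] = 1 − (1−0.611400) × (1−0.014201) = 0.616919
Rounded to 4 decimal places: P(Autonomous vehicle fails to stop) ≈ 0.6169.

0.6169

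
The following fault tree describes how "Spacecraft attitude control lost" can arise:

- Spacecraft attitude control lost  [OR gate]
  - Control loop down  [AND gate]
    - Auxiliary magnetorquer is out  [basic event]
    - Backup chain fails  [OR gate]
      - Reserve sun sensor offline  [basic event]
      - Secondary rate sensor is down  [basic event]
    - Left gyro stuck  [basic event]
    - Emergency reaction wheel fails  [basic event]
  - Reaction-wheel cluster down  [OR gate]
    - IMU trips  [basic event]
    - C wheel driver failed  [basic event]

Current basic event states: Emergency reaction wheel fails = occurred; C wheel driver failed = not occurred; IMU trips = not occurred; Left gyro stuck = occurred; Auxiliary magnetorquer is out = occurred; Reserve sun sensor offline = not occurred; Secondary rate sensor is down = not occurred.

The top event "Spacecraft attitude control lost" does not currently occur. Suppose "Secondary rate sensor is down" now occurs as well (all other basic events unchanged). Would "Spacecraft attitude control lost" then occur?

Counterfactual: set "Secondary rate sensor is down" to occurred.
Backup chain fails [OR]: Reserve sun sensor offline=not, Secondary rate sensor is down=occurs → at least one input occurs → occurs.
Control loop down [AND]: Auxiliary magnetorquer is out=occurs, Backup chain fails=occurs, Left gyro stuck=occurs, Emergency reaction wheel fails=occurs → all inputs occur → occurs.
Reaction-wheel cluster down [OR]: IMU trips=not, C wheel driver failed=not → no input occurs → does not occur.
Spacecraft attitude control lost [OR]: Control loop down=occurs, Reaction-wheel cluster down=not → at least one input occurs → occurs.

Yes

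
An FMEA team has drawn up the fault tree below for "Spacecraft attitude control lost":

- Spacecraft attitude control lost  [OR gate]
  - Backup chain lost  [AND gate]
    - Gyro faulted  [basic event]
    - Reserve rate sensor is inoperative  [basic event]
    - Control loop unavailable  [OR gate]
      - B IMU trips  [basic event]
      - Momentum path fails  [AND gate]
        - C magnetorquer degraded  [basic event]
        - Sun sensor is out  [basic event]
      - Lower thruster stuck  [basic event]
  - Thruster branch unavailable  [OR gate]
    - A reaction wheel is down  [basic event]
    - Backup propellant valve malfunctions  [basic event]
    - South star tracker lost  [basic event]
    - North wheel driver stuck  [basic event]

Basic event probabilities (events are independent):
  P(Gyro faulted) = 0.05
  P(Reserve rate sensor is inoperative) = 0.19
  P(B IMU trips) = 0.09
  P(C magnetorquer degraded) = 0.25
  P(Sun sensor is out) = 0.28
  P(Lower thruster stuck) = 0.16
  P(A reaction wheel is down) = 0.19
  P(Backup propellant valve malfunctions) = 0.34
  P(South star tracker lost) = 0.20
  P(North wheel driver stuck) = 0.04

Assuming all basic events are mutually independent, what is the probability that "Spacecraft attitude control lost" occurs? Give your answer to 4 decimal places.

P(Momentum path fails) [AND] = 0.25 × 0.28 = 0.070000
P(Control loop unavailable) [OR] = 1 − (1−0.09) × (1−0.070000) × (1−0.16) = 0.289108
P(Backup chain lost) [AND] = 0.05 × 0.19 × 0.289108 = 0.002747
P(Thruster branch unavailable) [OR] = 1 − (1−0.19) × (1−0.34) × (1−0.20) × (1−0.04) = 0.589427
P(Spacecraft attitude control lost) [OR] = 1 − (1−0.002747) × (1−0.589427) = 0.590555
Rounded to 4 decimal places: P(Spacecraft attitude control lost) ≈ 0.5906.

0.5906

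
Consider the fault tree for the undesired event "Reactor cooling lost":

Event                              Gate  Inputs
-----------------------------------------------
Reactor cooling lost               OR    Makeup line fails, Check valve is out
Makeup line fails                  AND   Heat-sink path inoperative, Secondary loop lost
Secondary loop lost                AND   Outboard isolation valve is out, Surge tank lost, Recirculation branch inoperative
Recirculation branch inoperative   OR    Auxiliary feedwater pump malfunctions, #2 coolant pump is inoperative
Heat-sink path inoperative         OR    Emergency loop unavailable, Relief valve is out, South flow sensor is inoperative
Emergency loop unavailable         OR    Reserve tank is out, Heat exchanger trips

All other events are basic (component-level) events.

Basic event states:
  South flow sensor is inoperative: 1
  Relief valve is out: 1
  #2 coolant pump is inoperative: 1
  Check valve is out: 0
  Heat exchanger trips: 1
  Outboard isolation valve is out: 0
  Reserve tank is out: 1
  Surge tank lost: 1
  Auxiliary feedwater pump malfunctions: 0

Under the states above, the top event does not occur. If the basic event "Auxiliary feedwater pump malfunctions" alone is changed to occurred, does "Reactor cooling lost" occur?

No

Counterfactual: set "Auxiliary feedwater pump malfunctions" to occurred.
Emergency loop unavailable [OR]: Reserve tank is out=occurs, Heat exchanger trips=occurs → at least one input occurs → occurs.
Heat-sink path inoperative [OR]: Emergency loop unavailable=occurs, Relief valve is out=occurs, South flow sensor is inoperative=occurs → at least one input occurs → occurs.
Recirculation branch inoperative [OR]: Auxiliary feedwater pump malfunctions=occurs, #2 coolant pump is inoperative=occurs → at least one input occurs → occurs.
Secondary loop lost [AND]: Outboard isolation valve is out=not, Surge tank lost=occurs, Recirculation branch inoperative=occurs → not all inputs occur → does not occur.
Makeup line fails [AND]: Heat-sink path inoperative=occurs, Secondary loop lost=not → not all inputs occur → does not occur.
Reactor cooling lost [OR]: Makeup line fails=not, Check valve is out=not → no input occurs → does not occur.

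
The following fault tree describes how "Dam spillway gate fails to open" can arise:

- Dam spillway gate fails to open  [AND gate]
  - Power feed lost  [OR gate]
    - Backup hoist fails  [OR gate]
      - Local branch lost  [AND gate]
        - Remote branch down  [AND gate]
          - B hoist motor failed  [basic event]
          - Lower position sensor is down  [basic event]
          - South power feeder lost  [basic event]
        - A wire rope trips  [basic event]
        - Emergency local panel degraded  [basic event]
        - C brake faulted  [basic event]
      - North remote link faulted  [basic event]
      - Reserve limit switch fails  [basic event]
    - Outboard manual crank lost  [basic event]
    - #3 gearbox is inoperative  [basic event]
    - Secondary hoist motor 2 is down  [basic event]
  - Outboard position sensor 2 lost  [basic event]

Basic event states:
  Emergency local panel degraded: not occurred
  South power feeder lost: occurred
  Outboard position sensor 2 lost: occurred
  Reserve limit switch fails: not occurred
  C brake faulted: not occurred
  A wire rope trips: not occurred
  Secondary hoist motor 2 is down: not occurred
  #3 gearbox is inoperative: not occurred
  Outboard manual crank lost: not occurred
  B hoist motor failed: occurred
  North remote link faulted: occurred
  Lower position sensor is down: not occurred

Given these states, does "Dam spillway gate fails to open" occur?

Yes

Remote branch down [AND]: B hoist motor failed=occurs, Lower position sensor is down=not, South power feeder lost=occurs → not all inputs occur → does not occur.
Local branch lost [AND]: Remote branch down=not, A wire rope trips=not, Emergency local panel degraded=not, C brake faulted=not → not all inputs occur → does not occur.
Backup hoist fails [OR]: Local branch lost=not, North remote link faulted=occurs, Reserve limit switch fails=not → at least one input occurs → occurs.
Power feed lost [OR]: Backup hoist fails=occurs, Outboard manual crank lost=not, #3 gearbox is inoperative=not, Secondary hoist motor 2 is down=not → at least one input occurs → occurs.
Dam spillway gate fails to open [AND]: Power feed lost=occurs, Outboard position sensor 2 lost=occurs → all inputs occur → occurs.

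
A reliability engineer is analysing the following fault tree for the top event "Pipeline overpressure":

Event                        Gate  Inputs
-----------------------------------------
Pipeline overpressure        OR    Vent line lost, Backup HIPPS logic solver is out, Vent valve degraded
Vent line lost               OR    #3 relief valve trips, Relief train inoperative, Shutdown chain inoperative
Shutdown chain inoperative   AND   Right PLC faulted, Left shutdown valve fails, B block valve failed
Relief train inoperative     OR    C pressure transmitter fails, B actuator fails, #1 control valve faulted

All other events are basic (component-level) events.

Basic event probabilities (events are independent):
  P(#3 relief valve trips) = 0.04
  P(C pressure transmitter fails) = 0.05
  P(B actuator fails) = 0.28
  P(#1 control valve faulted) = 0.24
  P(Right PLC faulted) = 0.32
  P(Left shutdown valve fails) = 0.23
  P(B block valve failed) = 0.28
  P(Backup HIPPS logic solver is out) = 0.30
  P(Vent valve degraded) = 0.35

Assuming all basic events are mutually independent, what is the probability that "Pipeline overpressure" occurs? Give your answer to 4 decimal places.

P(Relief train inoperative) [OR] = 1 − (1−0.05) × (1−0.28) × (1−0.24) = 0.480160
P(Shutdown chain inoperative) [AND] = 0.32 × 0.23 × 0.28 = 0.020608
P(Vent line lost) [OR] = 1 − (1−0.04) × (1−0.480160) × (1−0.020608) = 0.511238
P(Pipeline overpressure) [OR] = 1 − (1−0.511238) × (1−0.30) × (1−0.35) = 0.777613
Rounded to 4 decimal places: P(Pipeline overpressure) ≈ 0.7776.

0.7776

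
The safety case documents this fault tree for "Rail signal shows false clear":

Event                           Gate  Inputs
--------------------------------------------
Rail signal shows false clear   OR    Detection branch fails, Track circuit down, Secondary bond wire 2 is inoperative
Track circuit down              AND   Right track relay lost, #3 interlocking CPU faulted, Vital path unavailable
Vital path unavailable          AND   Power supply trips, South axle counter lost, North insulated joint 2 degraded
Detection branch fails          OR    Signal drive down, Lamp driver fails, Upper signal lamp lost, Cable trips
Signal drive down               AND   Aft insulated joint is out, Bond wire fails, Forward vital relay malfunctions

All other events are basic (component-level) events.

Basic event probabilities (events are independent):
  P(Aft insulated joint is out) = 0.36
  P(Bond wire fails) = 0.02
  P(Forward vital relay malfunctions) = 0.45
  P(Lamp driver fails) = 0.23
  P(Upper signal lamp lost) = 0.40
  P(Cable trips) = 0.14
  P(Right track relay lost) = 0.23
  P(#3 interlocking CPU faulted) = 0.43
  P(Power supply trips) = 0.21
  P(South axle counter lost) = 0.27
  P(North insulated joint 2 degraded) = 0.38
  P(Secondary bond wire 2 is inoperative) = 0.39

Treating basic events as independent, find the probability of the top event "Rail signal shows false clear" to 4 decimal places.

0.7589

P(Signal drive down) [AND] = 0.36 × 0.02 × 0.45 = 0.003240
P(Detection branch fails) [OR] = 1 − (1−0.003240) × (1−0.23) × (1−0.40) × (1−0.14) = 0.603967
P(Vital path unavailable) [AND] = 0.21 × 0.27 × 0.38 = 0.021546
P(Track circuit down) [AND] = 0.23 × 0.43 × 0.021546 = 0.002131
P(Rail signal shows false clear) [OR] = 1 − (1−0.603967) × (1−0.002131) × (1−0.39) = 0.758935
Rounded to 4 decimal places: P(Rail signal shows false clear) ≈ 0.7589.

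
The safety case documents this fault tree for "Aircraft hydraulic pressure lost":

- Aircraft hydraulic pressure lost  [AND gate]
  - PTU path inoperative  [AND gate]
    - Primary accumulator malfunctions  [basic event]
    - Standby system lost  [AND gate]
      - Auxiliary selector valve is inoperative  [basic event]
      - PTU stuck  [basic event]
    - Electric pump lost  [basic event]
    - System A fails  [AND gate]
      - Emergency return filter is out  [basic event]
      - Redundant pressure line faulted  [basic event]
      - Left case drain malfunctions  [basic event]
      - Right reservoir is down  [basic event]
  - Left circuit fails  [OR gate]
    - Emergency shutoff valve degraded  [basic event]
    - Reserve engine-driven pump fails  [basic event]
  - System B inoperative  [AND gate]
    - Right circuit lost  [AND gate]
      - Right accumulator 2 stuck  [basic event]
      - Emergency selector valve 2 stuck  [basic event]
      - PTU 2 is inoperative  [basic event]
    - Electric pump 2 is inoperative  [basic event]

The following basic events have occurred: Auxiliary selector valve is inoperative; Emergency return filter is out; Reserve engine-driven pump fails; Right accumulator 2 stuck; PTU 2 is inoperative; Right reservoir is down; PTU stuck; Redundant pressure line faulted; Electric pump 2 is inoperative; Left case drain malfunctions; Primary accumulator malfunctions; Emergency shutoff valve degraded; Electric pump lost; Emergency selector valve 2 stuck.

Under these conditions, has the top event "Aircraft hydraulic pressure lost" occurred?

Yes

Standby system lost [AND]: Auxiliary selector valve is inoperative=occurs, PTU stuck=occurs → all inputs occur → occurs.
System A fails [AND]: Emergency return filter is out=occurs, Redundant pressure line faulted=occurs, Left case drain malfunctions=occurs, Right reservoir is down=occurs → all inputs occur → occurs.
PTU path inoperative [AND]: Primary accumulator malfunctions=occurs, Standby system lost=occurs, Electric pump lost=occurs, System A fails=occurs → all inputs occur → occurs.
Left circuit fails [OR]: Emergency shutoff valve degraded=occurs, Reserve engine-driven pump fails=occurs → at least one input occurs → occurs.
Right circuit lost [AND]: Right accumulator 2 stuck=occurs, Emergency selector valve 2 stuck=occurs, PTU 2 is inoperative=occurs → all inputs occur → occurs.
System B inoperative [AND]: Right circuit lost=occurs, Electric pump 2 is inoperative=occurs → all inputs occur → occurs.
Aircraft hydraulic pressure lost [AND]: PTU path inoperative=occurs, Left circuit fails=occurs, System B inoperative=occurs → all inputs occur → occurs.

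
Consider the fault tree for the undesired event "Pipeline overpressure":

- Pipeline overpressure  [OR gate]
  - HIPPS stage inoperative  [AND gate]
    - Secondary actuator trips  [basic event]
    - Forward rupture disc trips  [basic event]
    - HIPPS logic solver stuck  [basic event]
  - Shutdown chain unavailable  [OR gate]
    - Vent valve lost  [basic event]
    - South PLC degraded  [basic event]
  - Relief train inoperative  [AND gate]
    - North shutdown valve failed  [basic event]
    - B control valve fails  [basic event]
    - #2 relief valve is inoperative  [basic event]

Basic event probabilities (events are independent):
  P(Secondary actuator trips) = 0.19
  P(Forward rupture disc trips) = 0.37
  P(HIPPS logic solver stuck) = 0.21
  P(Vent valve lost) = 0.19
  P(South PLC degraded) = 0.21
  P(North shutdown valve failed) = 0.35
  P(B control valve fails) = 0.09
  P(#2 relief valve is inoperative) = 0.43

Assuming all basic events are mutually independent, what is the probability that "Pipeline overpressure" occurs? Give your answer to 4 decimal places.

0.3781

P(HIPPS stage inoperative) [AND] = 0.19 × 0.37 × 0.21 = 0.014763
P(Shutdown chain unavailable) [OR] = 1 − (1−0.19) × (1−0.21) = 0.360100
P(Relief train inoperative) [AND] = 0.35 × 0.09 × 0.43 = 0.013545
P(Pipeline overpressure) [OR] = 1 − (1−0.014763) × (1−0.360100) × (1−0.013545) = 0.378086
Rounded to 4 decimal places: P(Pipeline overpressure) ≈ 0.3781.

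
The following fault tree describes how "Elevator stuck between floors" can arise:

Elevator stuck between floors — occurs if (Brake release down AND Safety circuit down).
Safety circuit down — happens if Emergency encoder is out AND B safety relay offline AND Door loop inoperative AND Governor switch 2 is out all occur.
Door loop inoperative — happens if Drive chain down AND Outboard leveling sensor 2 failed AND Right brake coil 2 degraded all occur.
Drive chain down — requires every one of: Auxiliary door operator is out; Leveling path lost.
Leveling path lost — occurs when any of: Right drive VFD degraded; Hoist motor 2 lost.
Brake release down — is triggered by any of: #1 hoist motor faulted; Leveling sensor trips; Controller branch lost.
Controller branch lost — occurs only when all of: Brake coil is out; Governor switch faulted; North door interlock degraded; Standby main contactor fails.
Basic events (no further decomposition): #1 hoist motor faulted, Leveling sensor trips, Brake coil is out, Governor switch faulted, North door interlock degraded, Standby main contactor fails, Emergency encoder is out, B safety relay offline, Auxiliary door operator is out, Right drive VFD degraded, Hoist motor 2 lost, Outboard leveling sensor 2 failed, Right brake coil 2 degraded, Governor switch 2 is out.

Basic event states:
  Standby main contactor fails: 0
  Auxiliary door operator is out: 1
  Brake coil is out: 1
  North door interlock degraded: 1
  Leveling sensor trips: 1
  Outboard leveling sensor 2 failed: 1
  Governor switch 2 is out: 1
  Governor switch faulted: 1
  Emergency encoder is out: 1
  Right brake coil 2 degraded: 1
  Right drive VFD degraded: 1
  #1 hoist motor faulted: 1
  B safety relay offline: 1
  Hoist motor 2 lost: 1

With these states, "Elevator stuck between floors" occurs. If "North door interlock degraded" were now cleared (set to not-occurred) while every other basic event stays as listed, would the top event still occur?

Yes

Counterfactual: set "North door interlock degraded" to not occurred.
Controller branch lost [AND]: Brake coil is out=occurs, Governor switch faulted=occurs, North door interlock degraded=not, Standby main contactor fails=not → not all inputs occur → does not occur.
Brake release down [OR]: #1 hoist motor faulted=occurs, Leveling sensor trips=occurs, Controller branch lost=not → at least one input occurs → occurs.
Leveling path lost [OR]: Right drive VFD degraded=occurs, Hoist motor 2 lost=occurs → at least one input occurs → occurs.
Drive chain down [AND]: Auxiliary door operator is out=occurs, Leveling path lost=occurs → all inputs occur → occurs.
Door loop inoperative [AND]: Drive chain down=occurs, Outboard leveling sensor 2 failed=occurs, Right brake coil 2 degraded=occurs → all inputs occur → occurs.
Safety circuit down [AND]: Emergency encoder is out=occurs, B safety relay offline=occurs, Door loop inoperative=occurs, Governor switch 2 is out=occurs → all inputs occur → occurs.
Elevator stuck between floors [AND]: Brake release down=occurs, Safety circuit down=occurs → all inputs occur → occurs.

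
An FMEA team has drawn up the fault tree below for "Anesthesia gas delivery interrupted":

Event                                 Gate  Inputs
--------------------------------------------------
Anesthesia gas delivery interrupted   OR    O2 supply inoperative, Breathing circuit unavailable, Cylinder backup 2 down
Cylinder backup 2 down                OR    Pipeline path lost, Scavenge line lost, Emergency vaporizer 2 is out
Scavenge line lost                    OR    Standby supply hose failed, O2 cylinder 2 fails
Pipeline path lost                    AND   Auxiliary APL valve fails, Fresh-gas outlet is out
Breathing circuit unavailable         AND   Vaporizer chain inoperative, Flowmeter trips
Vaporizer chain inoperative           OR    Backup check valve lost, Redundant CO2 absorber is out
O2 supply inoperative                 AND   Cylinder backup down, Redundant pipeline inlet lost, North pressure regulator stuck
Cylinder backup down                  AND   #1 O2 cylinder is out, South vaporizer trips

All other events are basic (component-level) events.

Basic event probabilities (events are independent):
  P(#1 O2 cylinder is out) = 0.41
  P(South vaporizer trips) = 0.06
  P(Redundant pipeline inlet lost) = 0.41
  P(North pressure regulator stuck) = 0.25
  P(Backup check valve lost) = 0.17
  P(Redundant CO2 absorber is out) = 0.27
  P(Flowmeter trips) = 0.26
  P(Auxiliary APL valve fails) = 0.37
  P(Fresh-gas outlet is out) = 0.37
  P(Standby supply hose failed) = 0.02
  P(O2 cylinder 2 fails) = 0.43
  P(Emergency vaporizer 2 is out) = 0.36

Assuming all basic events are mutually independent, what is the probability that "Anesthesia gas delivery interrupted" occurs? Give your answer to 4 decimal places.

P(Cylinder backup down) [AND] = 0.41 × 0.06 = 0.024600
P(O2 supply inoperative) [AND] = 0.024600 × 0.41 × 0.25 = 0.002522
P(Vaporizer chain inoperative) [OR] = 1 − (1−0.17) × (1−0.27) = 0.394100
P(Breathing circuit unavailable) [AND] = 0.394100 × 0.26 = 0.102466
P(Pipeline path lost) [AND] = 0.37 × 0.37 = 0.136900
P(Scavenge line lost) [OR] = 1 − (1−0.02) × (1−0.43) = 0.441400
P(Cylinder backup 2 down) [OR] = 1 − (1−0.136900) × (1−0.441400) × (1−0.36) = 0.691438
P(Anesthesia gas delivery interrupted) [OR] = 1 − (1−0.002522) × (1−0.102466) × (1−0.691438) = 0.723754
Rounded to 4 decimal places: P(Anesthesia gas delivery interrupted) ≈ 0.7238.

0.7238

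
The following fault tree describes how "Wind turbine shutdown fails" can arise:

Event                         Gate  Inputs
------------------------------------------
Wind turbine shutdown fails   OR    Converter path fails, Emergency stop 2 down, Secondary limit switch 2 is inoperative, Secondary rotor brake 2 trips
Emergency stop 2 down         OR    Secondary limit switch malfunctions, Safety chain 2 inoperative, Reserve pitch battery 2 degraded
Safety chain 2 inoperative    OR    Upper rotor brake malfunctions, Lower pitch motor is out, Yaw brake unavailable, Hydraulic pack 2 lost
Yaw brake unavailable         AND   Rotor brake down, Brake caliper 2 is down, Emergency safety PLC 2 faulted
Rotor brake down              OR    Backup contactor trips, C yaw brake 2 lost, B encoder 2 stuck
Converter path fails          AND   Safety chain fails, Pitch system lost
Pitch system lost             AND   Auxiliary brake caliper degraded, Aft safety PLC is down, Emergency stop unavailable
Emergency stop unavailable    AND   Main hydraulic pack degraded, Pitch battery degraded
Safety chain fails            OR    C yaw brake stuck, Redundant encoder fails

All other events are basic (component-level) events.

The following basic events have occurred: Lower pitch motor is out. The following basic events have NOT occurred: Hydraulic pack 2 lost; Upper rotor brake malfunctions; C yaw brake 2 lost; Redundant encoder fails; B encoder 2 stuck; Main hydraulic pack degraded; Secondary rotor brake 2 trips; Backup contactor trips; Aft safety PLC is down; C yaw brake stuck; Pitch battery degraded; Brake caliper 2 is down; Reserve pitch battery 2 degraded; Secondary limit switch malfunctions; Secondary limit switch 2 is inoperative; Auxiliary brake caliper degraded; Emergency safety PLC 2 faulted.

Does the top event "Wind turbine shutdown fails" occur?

Safety chain fails [OR]: C yaw brake stuck=not, Redundant encoder fails=not → no input occurs → does not occur.
Emergency stop unavailable [AND]: Main hydraulic pack degraded=not, Pitch battery degraded=not → not all inputs occur → does not occur.
Pitch system lost [AND]: Auxiliary brake caliper degraded=not, Aft safety PLC is down=not, Emergency stop unavailable=not → not all inputs occur → does not occur.
Converter path fails [AND]: Safety chain fails=not, Pitch system lost=not → not all inputs occur → does not occur.
Rotor brake down [OR]: Backup contactor trips=not, C yaw brake 2 lost=not, B encoder 2 stuck=not → no input occurs → does not occur.
Yaw brake unavailable [AND]: Rotor brake down=not, Brake caliper 2 is down=not, Emergency safety PLC 2 faulted=not → not all inputs occur → does not occur.
Safety chain 2 inoperative [OR]: Upper rotor brake malfunctions=not, Lower pitch motor is out=occurs, Yaw brake unavailable=not, Hydraulic pack 2 lost=not → at least one input occurs → occurs.
Emergency stop 2 down [OR]: Secondary limit switch malfunctions=not, Safety chain 2 inoperative=occurs, Reserve pitch battery 2 degraded=not → at least one input occurs → occurs.
Wind turbine shutdown fails [OR]: Converter path fails=not, Emergency stop 2 down=occurs, Secondary limit switch 2 is inoperative=not, Secondary rotor brake 2 trips=not → at least one input occurs → occurs.

Yes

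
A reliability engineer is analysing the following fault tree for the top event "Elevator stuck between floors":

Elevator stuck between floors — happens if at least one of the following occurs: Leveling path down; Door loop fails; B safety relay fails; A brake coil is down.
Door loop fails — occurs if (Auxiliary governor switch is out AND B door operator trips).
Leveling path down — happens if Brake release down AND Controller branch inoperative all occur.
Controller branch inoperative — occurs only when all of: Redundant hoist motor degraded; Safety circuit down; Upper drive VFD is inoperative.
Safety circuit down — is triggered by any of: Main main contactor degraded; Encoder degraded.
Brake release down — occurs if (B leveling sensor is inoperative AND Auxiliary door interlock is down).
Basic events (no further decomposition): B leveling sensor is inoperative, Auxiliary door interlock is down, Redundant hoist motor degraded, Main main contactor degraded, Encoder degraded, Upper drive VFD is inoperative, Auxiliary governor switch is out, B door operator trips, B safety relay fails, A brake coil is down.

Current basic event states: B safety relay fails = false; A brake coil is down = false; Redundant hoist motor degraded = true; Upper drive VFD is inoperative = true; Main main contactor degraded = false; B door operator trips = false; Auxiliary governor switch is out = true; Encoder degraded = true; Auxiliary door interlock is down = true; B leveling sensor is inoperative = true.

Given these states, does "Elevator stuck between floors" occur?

Brake release down [AND]: B leveling sensor is inoperative=occurs, Auxiliary door interlock is down=occurs → all inputs occur → occurs.
Safety circuit down [OR]: Main main contactor degraded=not, Encoder degraded=occurs → at least one input occurs → occurs.
Controller branch inoperative [AND]: Redundant hoist motor degraded=occurs, Safety circuit down=occurs, Upper drive VFD is inoperative=occurs → all inputs occur → occurs.
Leveling path down [AND]: Brake release down=occurs, Controller branch inoperative=occurs → all inputs occur → occurs.
Door loop fails [AND]: Auxiliary governor switch is out=occurs, B door operator trips=not → not all inputs occur → does not occur.
Elevator stuck between floors [OR]: Leveling path down=occurs, Door loop fails=not, B safety relay fails=not, A brake coil is down=not → at least one input occurs → occurs.

Yes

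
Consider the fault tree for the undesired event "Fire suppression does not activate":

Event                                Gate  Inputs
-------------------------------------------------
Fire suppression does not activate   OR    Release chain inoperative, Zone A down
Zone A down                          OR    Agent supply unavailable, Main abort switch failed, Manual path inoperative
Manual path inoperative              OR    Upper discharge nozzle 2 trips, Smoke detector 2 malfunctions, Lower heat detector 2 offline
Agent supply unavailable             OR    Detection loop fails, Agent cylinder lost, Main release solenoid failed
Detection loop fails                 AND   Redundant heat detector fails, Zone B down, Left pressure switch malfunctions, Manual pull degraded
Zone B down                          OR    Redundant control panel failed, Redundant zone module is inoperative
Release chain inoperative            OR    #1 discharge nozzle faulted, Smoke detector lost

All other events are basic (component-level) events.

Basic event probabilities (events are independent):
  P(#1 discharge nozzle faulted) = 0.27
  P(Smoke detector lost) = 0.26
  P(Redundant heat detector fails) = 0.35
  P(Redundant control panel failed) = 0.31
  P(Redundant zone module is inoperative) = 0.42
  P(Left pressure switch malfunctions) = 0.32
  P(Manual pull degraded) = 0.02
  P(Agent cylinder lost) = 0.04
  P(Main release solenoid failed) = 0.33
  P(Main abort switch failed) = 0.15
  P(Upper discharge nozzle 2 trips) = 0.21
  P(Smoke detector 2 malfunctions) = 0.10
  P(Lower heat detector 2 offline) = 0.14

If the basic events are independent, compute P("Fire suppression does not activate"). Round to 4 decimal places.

P(Release chain inoperative) [OR] = 1 − (1−0.27) × (1−0.26) = 0.459800
P(Zone B down) [OR] = 1 − (1−0.31) × (1−0.42) = 0.599800
P(Detection loop fails) [AND] = 0.35 × 0.599800 × 0.32 × 0.02 = 0.001344
P(Agent supply unavailable) [OR] = 1 − (1−0.001344) × (1−0.04) × (1−0.33) = 0.357664
P(Manual path inoperative) [OR] = 1 − (1−0.21) × (1−0.10) × (1−0.14) = 0.388540
P(Zone A down) [OR] = 1 − (1−0.357664) × (1−0.15) × (1−0.388540) = 0.666152
P(Fire suppression does not activate) [OR] = 1 − (1−0.459800) × (1−0.666152) = 0.819655
Rounded to 4 decimal places: P(Fire suppression does not activate) ≈ 0.8197.

0.8197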